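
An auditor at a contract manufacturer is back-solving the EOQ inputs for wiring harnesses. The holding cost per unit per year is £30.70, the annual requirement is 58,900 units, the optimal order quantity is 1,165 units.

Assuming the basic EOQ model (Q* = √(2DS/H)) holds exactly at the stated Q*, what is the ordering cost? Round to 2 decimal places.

Since Q* = (2DS/H)^½, squaring gives Q*²·H = 2DS.
S = Q²H / (2D) = 1,165² × 30.7 / (2 × 58,900) = 353.7080

£353.71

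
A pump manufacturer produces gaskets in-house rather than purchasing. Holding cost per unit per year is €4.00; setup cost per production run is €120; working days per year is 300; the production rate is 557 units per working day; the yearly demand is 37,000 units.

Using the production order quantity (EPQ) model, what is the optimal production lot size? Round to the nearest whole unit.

d = 37,000/300 = 123.3333 units/day;  effective holding cost H(1 − d/p) = 4·(1 − 123.3333/557) = 3.11430
Q* = √(2DS / H_eff) = √(2·37,000·120 / 3.11430) ≈ 1,688.60

1,689 units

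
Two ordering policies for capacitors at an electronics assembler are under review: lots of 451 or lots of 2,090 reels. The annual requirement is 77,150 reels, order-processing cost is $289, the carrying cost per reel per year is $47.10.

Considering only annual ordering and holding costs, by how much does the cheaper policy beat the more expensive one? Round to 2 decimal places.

$171.02

Annual cost at Q: ordering D·S/Q plus holding Q·H/2.
TC(451) = (77,150/451)×289 + (451/2)×47.1 = $60,058.63
TC(2,090) = (77,150/2,090)×289 + (2,090/2)×47.1 = $59,887.61
Cheaper: Q = 2,090.  Difference = $171.02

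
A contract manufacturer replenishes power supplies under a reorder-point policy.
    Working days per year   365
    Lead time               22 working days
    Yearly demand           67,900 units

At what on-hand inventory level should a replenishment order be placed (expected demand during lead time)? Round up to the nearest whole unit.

4,093 units

Daily demand d = 67,900 / 365 = 186.027 units/day
Demand during lead time = 186.027 × 22 = 4,092.60
Reorder point = 4,092.60 → round up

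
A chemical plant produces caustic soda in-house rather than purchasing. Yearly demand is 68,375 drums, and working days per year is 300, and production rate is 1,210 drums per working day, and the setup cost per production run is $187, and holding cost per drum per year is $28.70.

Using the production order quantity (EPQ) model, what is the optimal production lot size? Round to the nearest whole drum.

Daily demand d = 68,375/300 = 227.917; p = 1210; 1 − d/p = 0.81164
EPQ = √(2DS / (H(1 − d/p)))
    = √(2 × 68,375 × 187 / (28.7 × 0.81164)) ≈ 1,047.76

1,048 drums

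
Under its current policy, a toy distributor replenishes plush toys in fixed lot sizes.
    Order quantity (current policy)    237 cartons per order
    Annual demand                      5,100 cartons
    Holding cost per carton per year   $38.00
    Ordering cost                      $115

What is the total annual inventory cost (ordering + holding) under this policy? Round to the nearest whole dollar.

Annual ordering cost = (D/Q)·S = (5,100/237) × 115 = $2,474.68
Annual holding cost  = (Q/2)·H = (237/2) × 38 = $4,503.00
Total = $2,474.68 + $4,503.00 = $6,977.68

$6,978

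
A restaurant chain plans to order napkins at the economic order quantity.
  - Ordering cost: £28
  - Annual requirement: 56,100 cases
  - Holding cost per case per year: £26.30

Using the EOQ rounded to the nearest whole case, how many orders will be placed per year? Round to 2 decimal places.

2DS/H = 2·56,100·28/26.3 = 119,452.47
EOQ = √119,452.47 ≈ 345.62 → Q = 346
N = D/Q = 56,100/346 ≈ 162.139 orders/yr

162.14 orders per year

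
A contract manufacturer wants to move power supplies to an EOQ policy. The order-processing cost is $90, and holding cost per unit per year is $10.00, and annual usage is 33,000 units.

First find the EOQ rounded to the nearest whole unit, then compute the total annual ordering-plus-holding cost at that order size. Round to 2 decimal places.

EOQ = √(2DS/H) = √(2 × 33,000 × 90 / 10)
    = √(594,000.00) ≈ 770.71 → Q = 771 units
Annual ordering cost = (D/Q)·S = (33,000/771) × 90 = $3,852.14
Annual holding cost  = (Q/2)·H = (771/2) × 10 = $3,855.00
Total = $3,852.14 + $3,855.00 = $7,707.14

$7,707.14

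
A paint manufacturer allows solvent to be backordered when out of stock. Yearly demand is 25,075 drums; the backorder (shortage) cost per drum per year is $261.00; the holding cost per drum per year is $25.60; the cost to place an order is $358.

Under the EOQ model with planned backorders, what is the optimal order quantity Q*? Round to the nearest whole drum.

878 drums

Q* = √(2DS/H) · √((H + b)/b)
   = √(2 × 25,075 × 358 / 25.6) · √((25.6 + 261) / 261)
   = 837.446 × 1.0479 ≈ 877.56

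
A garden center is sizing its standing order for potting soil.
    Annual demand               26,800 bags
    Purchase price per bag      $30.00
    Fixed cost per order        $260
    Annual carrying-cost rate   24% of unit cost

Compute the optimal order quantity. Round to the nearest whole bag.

1,391 bags

Carrying cost H = $30 × 24% = $7.2000/bag/yr
Q* = √(2·D·S / H) = √(2·26,800·260 / 7.2) = √1,935,555.6 ≈ 1,391.24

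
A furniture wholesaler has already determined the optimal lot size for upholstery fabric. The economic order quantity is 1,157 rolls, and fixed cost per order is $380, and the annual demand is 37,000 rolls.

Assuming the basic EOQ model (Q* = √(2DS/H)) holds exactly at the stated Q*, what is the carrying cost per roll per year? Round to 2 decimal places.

$21.01

From Q* = √(2DS/H) ⇒ Q*² = 2DS/H.
H = 2DS / Q² = 2 × 37,000 × 380 / 1,157² = 21.0063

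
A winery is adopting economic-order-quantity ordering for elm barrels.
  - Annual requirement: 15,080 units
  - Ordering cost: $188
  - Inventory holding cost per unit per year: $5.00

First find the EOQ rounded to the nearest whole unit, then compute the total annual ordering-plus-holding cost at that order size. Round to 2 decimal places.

$5,324.51

Optimal lot size Q* = (2 × 15,080 × $188 / $5)^½ ≈ 1,064.90 → Q = 1,065 units
Ordering: D/Q × S = 15,080/1,065 × $188 = $2,662.01
Holding:  Q/2 × H = 1,065/2 × $5 = $2,662.50
Total = $2,662.01 + $2,662.50 = $5,324.51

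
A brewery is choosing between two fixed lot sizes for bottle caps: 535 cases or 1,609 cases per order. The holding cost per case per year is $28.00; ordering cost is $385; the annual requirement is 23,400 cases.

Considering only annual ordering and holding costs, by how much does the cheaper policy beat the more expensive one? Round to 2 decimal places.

$3,795.88

Annual cost at Q: ordering D·S/Q plus holding Q·H/2.
TC(535) = (23,400/535)×385 + (535/2)×28 = $24,329.25
TC(1,609) = (23,400/1,609)×385 + (1,609/2)×28 = $28,125.13
Cheaper: Q = 535.  Difference = $3,795.88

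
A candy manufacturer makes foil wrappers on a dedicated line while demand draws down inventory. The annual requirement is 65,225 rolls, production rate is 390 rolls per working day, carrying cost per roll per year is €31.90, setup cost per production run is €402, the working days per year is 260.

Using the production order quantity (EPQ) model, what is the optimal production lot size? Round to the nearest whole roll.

d = 65,225/260 = 250.8654 rolls/day;  effective holding cost H(1 − d/p) = 31.9·(1 − 250.8654/390) = 11.38050
Q* = √(2DS / H_eff) = √(2·65,225·402 / 11.38050) ≈ 2,146.62

2,147 rolls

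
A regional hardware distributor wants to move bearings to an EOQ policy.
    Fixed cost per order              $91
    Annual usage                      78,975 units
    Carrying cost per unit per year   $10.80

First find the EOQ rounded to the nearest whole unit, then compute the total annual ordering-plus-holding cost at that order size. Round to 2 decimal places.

Q* = √(2·D·S / H) = √(2·78,975·91 / 10.8) = √1,330,875.0 ≈ 1,153.64 → Q = 1,154 units
Orders/yr = 78,975/1,154 = 68.436; ordering cost = 68.436 × $91 = $6,227.66
Average inventory = 1,154/2 = 577; holding cost = 577 × $10.8 = $6,231.60
Total = $6,227.66 + $6,231.60 = $12,459.26

$12,459.26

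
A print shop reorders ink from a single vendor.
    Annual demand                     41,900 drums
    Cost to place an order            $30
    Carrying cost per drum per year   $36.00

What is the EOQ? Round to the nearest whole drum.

EOQ = √(2DS/H) = √(2 × 41,900 × 30 / 36)
    = √(69,833.33) ≈ 264.26

264 drums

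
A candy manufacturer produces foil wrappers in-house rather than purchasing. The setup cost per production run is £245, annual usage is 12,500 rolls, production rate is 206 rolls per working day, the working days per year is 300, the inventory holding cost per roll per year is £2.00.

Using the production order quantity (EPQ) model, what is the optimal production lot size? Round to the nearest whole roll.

1,959 rolls

Daily demand d = 12,500/300 = 41.667; p = 206; 1 − d/p = 0.79773
EPQ = √(2DS / (H(1 − d/p)))
    = √(2 × 12,500 × 245 / (2 × 0.79773)) ≈ 1,959.34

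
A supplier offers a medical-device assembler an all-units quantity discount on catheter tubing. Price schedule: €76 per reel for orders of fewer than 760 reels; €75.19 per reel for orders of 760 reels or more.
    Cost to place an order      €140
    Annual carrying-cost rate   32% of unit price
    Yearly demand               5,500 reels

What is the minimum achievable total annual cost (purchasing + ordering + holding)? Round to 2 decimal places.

H₁ = 32%×€76 = €24.3200;  H₂ = 32%×€75.19 = €24.0608
EOQ₁ = √(2×5,500×140/24.3200) = 251.64  (< 760, feasible at tier 1)
EOQ₂ = √(2×5,500×140/24.0608) = 252.99  (< 760 → use Q = 760 at tier-2 price)
TC(tier 1 (EOQ₁), Q≈251.6) = €424,119.87
TC(tier 2, Q≈760.0) = €423,701.26
Minimum at tier 2: €423,701.26

€423,701.26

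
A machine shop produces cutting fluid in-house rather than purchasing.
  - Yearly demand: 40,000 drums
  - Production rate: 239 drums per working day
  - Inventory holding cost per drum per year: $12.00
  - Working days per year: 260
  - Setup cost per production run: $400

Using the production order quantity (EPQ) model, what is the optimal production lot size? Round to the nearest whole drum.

2,736 drums

d = 40,000/260 = 153.8462 drums/day;  effective holding cost H(1 − d/p) = 12·(1 − 153.8462/239) = 4.27551
Q* = √(2DS / H_eff) = √(2·40,000·400 / 4.27551) ≈ 2,735.78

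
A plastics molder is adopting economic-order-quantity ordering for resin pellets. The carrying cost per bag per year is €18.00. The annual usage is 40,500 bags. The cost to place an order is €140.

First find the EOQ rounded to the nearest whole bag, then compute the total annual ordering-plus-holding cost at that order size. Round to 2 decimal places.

Optimal lot size Q* = (2 × 40,500 × €140 / €18)^½ ≈ 793.73 → Q = 794 bags
Annual ordering cost = (D/Q)·S = (40,500/794) × 140 = €7,141.06
Annual holding cost  = (Q/2)·H = (794/2) × 18 = €7,146.00
Total = €7,141.06 + €7,146.00 = €14,287.06

€14,287.06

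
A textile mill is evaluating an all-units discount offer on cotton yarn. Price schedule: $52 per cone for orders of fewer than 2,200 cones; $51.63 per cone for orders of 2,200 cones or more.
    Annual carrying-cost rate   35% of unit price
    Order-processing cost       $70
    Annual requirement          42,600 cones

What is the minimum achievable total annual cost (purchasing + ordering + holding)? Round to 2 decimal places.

H₁ = 35%×$52 = $18.2000;  H₂ = 35%×$51.63 = $18.0705
EOQ₁ = √(2×42,600×70/18.2000) = 572.44  (< 2,200, feasible at tier 1)
EOQ₂ = √(2×42,600×70/18.0705) = 574.49  (< 2,200 → use Q = 2,200 at tier-2 price)
TC(tier 1 (EOQ₁), Q≈572.4) = $2,225,618.48
TC(tier 2, Q≈2,200.0) = $2,220,671.00
Minimum at tier 2: $2,220,671.00

$2,220,671.00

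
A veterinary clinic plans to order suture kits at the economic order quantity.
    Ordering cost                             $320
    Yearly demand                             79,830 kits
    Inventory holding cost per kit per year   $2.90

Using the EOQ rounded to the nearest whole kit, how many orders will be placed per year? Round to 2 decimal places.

Q* = √(2·D·S / H) = √(2·79,830·320 / 2.9) = √17,617,655.2 ≈ 4,197.34 → Q = 4,197
Orders per year = D/Q = 79,830 / 4,197 = 19.021

19.02 orders per year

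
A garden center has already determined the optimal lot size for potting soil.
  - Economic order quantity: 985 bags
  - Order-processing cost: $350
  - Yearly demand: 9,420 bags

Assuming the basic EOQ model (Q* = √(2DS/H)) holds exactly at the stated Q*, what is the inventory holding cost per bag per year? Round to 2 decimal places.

$6.80

From Q* = √(2DS/H) ⇒ Q*² = 2DS/H.
H = 2DS / Q² = 2 × 9,420 × 350 / 985² = 6.7964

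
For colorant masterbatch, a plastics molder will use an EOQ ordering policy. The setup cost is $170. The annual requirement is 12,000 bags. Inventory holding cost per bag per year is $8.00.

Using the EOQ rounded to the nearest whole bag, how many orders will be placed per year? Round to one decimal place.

2DS/H = 2·12,000·170/8 = 510,000.00
EOQ = √510,000.00 ≈ 714.14 → Q = 714
Orders per year = D/Q = 12,000 / 714 = 16.807

16.8 orders per year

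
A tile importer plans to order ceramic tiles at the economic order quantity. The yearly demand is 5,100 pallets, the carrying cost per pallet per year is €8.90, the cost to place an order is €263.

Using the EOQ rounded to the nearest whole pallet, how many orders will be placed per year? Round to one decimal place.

9.3 orders per year

Optimal lot size Q* = (2 × 5,100 × €263 / €8.9)^½ ≈ 549.01 → Q = 549
Orders per year = D/Q = 5,100 / 549 = 9.290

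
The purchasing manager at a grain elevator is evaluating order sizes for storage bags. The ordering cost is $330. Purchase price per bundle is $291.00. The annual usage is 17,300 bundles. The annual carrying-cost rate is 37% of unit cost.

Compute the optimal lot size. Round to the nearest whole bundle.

326 bundles

Carrying cost H = $291 × 37% = $107.6700/bundle/yr
Optimal lot size Q* = (2 × 17,300 × $330 / $107.67)^½ ≈ 325.65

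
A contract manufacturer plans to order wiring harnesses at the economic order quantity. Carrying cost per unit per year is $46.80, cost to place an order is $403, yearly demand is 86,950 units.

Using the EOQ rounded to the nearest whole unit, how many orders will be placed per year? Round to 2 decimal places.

71.04 orders per year

EOQ = √(2DS/H) = √(2 × 86,950 × 403 / 46.8)
    = √(1,497,472.22) ≈ 1,223.71 → Q = 1,224
N = D/Q = 86,950/1,224 ≈ 71.038 orders/yr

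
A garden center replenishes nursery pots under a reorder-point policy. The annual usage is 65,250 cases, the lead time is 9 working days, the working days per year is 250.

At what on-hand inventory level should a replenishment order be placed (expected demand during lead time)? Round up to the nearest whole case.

2,349 cases

Daily demand d = 65,250 / 250 = 261.000 cases/day
Demand during lead time = 261.000 × 9 = 2,349.00
Reorder point = 2,349.00 → round up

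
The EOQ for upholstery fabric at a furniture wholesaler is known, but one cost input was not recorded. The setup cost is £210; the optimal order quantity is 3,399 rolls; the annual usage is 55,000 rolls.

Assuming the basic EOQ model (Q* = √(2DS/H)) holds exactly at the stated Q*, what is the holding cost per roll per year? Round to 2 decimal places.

Since Q* = (2DS/H)^½, squaring gives Q*²·H = 2DS.
H = 2DS / Q² = 2 × 55,000 × 210 / 3,399² = 1.9994

£2.00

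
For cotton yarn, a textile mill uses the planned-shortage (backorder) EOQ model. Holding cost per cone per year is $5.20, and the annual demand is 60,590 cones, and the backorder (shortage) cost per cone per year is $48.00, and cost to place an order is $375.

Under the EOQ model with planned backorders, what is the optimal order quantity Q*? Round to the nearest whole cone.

3,112 cones

Q* = √(2DS/H) · √((H + b)/b)
   = √(2 × 60,590 × 375 / 5.2) · √((5.2 + 48) / 48)
   = 2,956.170 × 1.0528 ≈ 3,112.18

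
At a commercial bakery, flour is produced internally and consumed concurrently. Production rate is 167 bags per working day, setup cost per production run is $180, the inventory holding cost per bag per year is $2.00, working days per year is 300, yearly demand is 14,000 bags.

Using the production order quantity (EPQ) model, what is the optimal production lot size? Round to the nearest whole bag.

d = 14,000/300 = 46.6667 bags/day;  effective holding cost H(1 − d/p) = 2·(1 − 46.6667/167) = 1.44112
Q* = √(2DS / H_eff) = √(2·14,000·180 / 1.44112) ≈ 1,870.10

1,870 bags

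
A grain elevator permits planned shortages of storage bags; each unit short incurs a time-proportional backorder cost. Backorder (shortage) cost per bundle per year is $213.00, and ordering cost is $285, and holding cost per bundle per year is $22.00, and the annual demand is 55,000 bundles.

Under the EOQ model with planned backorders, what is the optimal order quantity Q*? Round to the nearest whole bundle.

Basic EOQ = √(2·55,000·285/22) = 1,193.734
Backorder adjustment √((H+b)/b) = √((22+213)/213) = 1.0504
Q* = 1,193.734 × 1.0504 ≈ 1,253.87

1,254 bundles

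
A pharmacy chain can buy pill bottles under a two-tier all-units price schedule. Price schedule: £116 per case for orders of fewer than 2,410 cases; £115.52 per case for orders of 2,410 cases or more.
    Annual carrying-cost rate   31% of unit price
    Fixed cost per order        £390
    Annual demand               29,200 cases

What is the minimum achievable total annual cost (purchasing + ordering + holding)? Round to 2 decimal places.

£3,415,818.61

H₁ = 31%×£116 = £35.9600;  H₂ = 31%×£115.52 = £35.8112
EOQ₁ = √(2×29,200×390/35.9600) = 795.85  (< 2,410, feasible at tier 1)
EOQ₂ = √(2×29,200×390/35.8112) = 797.50  (< 2,410 → use Q = 2,410 at tier-2 price)
TC(tier 1 (EOQ₁), Q≈795.8) = £3,415,818.61
TC(tier 2, Q≈2,410.0) = £3,421,061.81
Minimum at tier 1 (EOQ₁): £3,415,818.61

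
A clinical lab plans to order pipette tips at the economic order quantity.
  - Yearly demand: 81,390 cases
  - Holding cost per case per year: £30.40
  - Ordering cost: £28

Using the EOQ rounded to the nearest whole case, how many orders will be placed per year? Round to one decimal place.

EOQ = √(2DS/H) = √(2 × 81,390 × 28 / 30.4)
    = √(149,928.95) ≈ 387.21 → Q = 387
Orders per year = D/Q = 81,390 / 387 = 210.310

210.3 orders per year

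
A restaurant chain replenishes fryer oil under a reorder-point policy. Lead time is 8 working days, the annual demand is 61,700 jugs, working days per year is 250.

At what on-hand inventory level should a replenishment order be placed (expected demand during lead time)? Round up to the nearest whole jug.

1,975 jugs

Daily demand d = 61,700 / 250 = 246.800 jugs/day
Demand during lead time = 246.800 × 8 = 1,974.40
Reorder point = 1,974.40 → round up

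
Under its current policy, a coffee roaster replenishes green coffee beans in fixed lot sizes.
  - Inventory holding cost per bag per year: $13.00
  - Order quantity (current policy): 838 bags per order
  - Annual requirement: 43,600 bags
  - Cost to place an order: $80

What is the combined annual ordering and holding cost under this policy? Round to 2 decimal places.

Orders/yr = 43,600/838 = 52.029; ordering cost = 52.029 × $80 = $4,162.29
Average inventory = 838/2 = 419; holding cost = 419 × $13 = $5,447.00
Total = $4,162.29 + $5,447.00 = $9,609.29

$9,609.29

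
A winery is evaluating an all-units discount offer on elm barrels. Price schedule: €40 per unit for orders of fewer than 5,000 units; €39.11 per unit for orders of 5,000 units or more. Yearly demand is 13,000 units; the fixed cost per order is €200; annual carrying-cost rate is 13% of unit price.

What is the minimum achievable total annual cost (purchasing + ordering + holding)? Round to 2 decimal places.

H₁ = 13%×€40 = €5.2000;  H₂ = 13%×€39.11 = €5.0843
EOQ₁ = √(2×13,000×200/5.2000) = 1,000.00  (< 5,000, feasible at tier 1)
EOQ₂ = √(2×13,000×200/5.0843) = 1,011.31  (< 5,000 → use Q = 5,000 at tier-2 price)
TC(tier 1 (EOQ₁), Q≈1,000.0) = €525,200.00
TC(tier 2, Q≈5,000.0) = €521,660.75
Minimum at tier 2: €521,660.75

€521,660.75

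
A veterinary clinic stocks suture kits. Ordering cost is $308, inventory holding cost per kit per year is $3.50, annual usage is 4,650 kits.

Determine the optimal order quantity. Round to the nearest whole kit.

EOQ = √(2DS/H) = √(2 × 4,650 × 308 / 3.5)
    = √(818,400.00) ≈ 904.65

905 kits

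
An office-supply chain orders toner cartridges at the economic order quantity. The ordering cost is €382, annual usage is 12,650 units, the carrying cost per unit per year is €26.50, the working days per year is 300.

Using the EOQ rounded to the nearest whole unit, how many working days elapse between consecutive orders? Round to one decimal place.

14.3 days

2DS/H = 2·12,650·382/26.5 = 364,701.89
EOQ = √364,701.89 ≈ 603.91 → Q = 604 units
Days between orders = 300 / (D/Q) = 300 / 20.944 ≈ 14.324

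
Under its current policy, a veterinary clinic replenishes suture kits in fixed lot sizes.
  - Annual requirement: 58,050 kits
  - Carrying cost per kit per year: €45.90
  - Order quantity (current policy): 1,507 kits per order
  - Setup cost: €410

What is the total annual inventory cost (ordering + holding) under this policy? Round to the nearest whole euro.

Annual ordering cost = (D/Q)·S = (58,050/1,507) × 410 = €15,793.30
Annual holding cost  = (Q/2)·H = (1,507/2) × 45.9 = €34,585.65
Total = €15,793.30 + €34,585.65 = €50,378.95

€50,379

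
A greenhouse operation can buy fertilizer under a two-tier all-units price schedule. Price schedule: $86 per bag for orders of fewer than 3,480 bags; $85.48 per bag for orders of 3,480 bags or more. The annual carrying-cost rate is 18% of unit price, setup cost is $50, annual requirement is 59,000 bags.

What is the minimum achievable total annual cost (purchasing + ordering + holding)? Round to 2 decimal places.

$5,070,940.04

H₁ = 18%×$86 = $15.4800;  H₂ = 18%×$85.48 = $15.3864
EOQ₁ = √(2×59,000×50/15.4800) = 617.36  (< 3,480, feasible at tier 1)
EOQ₂ = √(2×59,000×50/15.3864) = 619.24  (< 3,480 → use Q = 3,480 at tier-2 price)
TC(tier 1 (EOQ₁), Q≈617.4) = $5,083,556.78
TC(tier 2, Q≈3,480.0) = $5,070,940.04
Minimum at tier 2: $5,070,940.04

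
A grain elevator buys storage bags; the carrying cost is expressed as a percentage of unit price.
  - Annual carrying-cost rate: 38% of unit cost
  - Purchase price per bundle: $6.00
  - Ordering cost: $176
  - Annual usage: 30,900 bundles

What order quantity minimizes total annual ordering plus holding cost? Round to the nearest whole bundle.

Holding cost per bundle per year: H = 38% × $6 = $2.2800
EOQ = √(2DS/H) = √(2 × 30,900 × 176 / 2.28)
    = √(4,770,526.32) ≈ 2,184.15

2,184 bundles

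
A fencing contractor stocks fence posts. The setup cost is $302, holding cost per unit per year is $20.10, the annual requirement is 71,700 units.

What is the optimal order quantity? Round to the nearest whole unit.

1,468 units

Optimal lot size Q* = (2 × 71,700 × $302 / $20.1)^½ ≈ 1,467.84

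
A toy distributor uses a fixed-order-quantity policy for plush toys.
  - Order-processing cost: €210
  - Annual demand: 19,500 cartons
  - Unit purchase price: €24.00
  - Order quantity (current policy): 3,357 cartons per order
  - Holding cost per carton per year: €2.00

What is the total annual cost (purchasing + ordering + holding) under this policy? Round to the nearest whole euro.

€472,577

Annual ordering cost = (D/Q)·S = (19,500/3,357) × 210 = €1,219.84
Annual holding cost  = (Q/2)·H = (3,357/2) × 2 = €3,357.00
Purchase cost = D·C = 19,500 × 24 = €468,000.00
Total = €1,219.84 + €3,357.00 + €468,000.00 = €472,576.84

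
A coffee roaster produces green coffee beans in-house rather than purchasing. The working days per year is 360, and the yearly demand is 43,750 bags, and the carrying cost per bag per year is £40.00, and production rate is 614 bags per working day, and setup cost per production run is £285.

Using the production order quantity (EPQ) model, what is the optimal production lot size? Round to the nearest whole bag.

882 bags

d = 43,750/360 = 121.5278 bags/day;  effective holding cost H(1 − d/p) = 40·(1 − 121.5278/614) = 32.08288
Q* = √(2DS / H_eff) = √(2·43,750·285 / 32.08288) ≈ 881.64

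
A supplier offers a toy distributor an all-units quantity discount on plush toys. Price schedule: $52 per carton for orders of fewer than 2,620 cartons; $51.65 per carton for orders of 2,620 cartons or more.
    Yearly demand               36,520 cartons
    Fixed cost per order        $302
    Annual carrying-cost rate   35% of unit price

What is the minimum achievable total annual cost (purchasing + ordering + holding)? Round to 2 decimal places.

H₁ = 35%×$52 = $18.2000;  H₂ = 35%×$51.65 = $18.0775
EOQ₁ = √(2×36,520×302/18.2000) = 1,100.90  (< 2,620, feasible at tier 1)
EOQ₂ = √(2×36,520×302/18.0775) = 1,104.62  (< 2,620 → use Q = 2,620 at tier-2 price)
TC(tier 1 (EOQ₁), Q≈1,100.9) = $1,919,076.39
TC(tier 2, Q≈2,620.0) = $1,914,149.08
Minimum at tier 2: $1,914,149.08

$1,914,149.08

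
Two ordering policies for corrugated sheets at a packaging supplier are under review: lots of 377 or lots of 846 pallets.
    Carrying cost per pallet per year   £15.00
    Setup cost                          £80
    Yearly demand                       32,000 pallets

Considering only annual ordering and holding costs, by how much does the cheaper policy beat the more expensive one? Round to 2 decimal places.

£246.95

Annual cost at Q: ordering D·S/Q plus holding Q·H/2.
TC(377) = (32,000/377)×80 + (377/2)×15 = £9,617.95
TC(846) = (32,000/846)×80 + (846/2)×15 = £9,371.00
|ΔTC| = |£9,617.95 − £9,371.00| = £246.95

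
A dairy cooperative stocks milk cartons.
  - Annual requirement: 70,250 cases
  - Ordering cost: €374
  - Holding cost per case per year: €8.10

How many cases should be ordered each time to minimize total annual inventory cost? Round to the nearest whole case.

EOQ = √(2DS/H) = √(2 × 70,250 × 374 / 8.1)
    = √(6,487,283.95) ≈ 2,547.01

2,547 cases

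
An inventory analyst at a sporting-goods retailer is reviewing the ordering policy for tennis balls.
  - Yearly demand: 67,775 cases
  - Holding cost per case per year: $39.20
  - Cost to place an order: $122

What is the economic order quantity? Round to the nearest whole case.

650 cases

2DS/H = 2·67,775·122/39.2 = 421,864.80
EOQ = √421,864.80 ≈ 649.51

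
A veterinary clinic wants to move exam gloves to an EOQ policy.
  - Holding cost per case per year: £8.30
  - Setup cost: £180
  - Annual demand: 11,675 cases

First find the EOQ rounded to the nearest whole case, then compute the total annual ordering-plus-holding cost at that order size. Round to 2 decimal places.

2DS/H = 2·11,675·180/8.3 = 506,385.54
EOQ = √506,385.54 ≈ 711.61 → Q = 712 cases
Ordering: D/Q × S = 11,675/712 × £180 = £2,951.54
Holding:  Q/2 × H = 712/2 × £8.3 = £2,954.80
Total = £2,951.54 + £2,954.80 = £5,906.34

£5,906.34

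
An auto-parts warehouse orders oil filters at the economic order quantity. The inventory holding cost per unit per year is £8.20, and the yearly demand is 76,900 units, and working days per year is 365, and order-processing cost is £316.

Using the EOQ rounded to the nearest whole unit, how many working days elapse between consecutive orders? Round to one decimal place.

2DS/H = 2·76,900·316/8.2 = 5,926,926.83
EOQ = √5,926,926.83 ≈ 2,434.53 → Q = 2,435 units
Cycle time = (working days × Q)/D = (365 × 2,435) / 76,900 = 11.558 days

11.6 days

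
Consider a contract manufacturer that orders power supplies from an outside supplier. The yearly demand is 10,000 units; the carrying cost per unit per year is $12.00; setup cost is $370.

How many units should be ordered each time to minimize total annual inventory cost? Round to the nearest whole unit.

Q* = √(2·D·S / H) = √(2·10,000·370 / 12) = √616,666.7 ≈ 785.28

785 units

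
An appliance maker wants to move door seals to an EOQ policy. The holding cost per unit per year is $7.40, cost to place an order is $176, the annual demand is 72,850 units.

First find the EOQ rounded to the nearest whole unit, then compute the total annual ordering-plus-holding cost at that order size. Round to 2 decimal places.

$13,775.33

Optimal lot size Q* = (2 × 72,850 × $176 / $7.4)^½ ≈ 1,861.53 → Q = 1,862 units
Annual ordering cost = (D/Q)·S = (72,850/1,862) × 176 = $6,885.93
Annual holding cost  = (Q/2)·H = (1,862/2) × 7.4 = $6,889.40
Total = $6,885.93 + $6,889.40 = $13,775.33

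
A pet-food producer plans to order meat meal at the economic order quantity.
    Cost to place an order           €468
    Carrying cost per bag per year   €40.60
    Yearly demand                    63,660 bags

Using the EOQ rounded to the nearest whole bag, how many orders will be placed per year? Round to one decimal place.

52.6 orders per year

2DS/H = 2·63,660·468/40.6 = 1,467,629.56
EOQ = √1,467,629.56 ≈ 1,211.46 → Q = 1,211
Orders per year = D/Q = 63,660 / 1,211 = 52.568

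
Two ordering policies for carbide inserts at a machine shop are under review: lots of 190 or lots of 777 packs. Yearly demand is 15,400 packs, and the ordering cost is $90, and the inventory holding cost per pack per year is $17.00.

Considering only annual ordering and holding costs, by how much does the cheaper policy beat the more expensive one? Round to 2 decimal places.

Annual cost at Q: ordering D·S/Q plus holding Q·H/2.
TC(190) = (15,400/190)×90 + (190/2)×17 = $8,909.74
TC(777) = (15,400/777)×90 + (777/2)×17 = $8,388.28
|ΔTC| = |$8,909.74 − $8,388.28| = $521.45

$521.45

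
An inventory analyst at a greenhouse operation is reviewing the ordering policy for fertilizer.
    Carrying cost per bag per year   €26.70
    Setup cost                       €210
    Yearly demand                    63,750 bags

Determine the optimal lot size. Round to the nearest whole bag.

1,001 bags

Q* = √(2·D·S / H) = √(2·63,750·210 / 26.7) = √1,002,809.0 ≈ 1,001.40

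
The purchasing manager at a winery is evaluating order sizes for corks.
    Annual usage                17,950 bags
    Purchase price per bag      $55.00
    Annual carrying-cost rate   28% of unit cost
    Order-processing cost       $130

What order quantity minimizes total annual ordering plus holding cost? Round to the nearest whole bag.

551 bags

Holding cost per bag per year: H = 28% × $55 = $15.4000
Optimal lot size Q* = (2 × 17,950 × $130 / $15.4)^½ ≈ 550.50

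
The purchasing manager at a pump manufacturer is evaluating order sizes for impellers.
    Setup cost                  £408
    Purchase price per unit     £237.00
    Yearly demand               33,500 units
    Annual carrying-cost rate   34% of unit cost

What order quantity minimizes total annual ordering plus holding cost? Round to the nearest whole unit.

Holding cost per unit per year: H = 34% × £237 = £80.5800
Q* = √(2·D·S / H) = √(2·33,500·408 / 80.58) = √339,240.5 ≈ 582.44

582 units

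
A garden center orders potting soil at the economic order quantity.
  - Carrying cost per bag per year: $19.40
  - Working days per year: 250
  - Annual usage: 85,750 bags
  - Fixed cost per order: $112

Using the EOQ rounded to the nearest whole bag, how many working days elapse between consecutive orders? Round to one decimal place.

2.9 days

2DS/H = 2·85,750·112/19.4 = 990,103.09
EOQ = √990,103.09 ≈ 995.04 → Q = 995 bags
Days between orders = 250 / (D/Q) = 250 / 86.181 ≈ 2.901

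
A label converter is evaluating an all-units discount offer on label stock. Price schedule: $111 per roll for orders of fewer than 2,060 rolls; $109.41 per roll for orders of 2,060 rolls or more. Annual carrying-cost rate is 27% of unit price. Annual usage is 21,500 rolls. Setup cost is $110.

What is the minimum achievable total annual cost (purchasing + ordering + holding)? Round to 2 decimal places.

H₁ = 27%×$111 = $29.9700;  H₂ = 27%×$109.41 = $29.5407
EOQ₁ = √(2×21,500×110/29.9700) = 397.27  (< 2,060, feasible at tier 1)
EOQ₂ = √(2×21,500×110/29.5407) = 400.15  (< 2,060 → use Q = 2,060 at tier-2 price)
TC(tier 1 (EOQ₁), Q≈397.3) = $2,398,406.22
TC(tier 2, Q≈2,060.0) = $2,383,889.98
Minimum at tier 2: $2,383,889.98

$2,383,889.98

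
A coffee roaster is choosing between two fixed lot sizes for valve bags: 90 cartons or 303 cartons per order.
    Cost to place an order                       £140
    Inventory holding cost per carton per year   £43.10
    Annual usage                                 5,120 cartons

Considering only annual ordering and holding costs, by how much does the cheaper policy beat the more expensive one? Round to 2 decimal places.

£1,008.62

Annual cost at Q: ordering D·S/Q plus holding Q·H/2.
TC(90) = (5,120/90)×140 + (90/2)×43.1 = £9,903.94
TC(303) = (5,120/303)×140 + (303/2)×43.1 = £8,895.33
|ΔTC| = |£9,903.94 − £8,895.33| = £1,008.62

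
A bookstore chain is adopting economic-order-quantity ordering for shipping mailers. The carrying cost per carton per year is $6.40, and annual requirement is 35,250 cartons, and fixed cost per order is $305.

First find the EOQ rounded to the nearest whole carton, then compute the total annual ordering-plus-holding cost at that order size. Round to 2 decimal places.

2DS/H = 2·35,250·305/6.4 = 3,359,765.62
EOQ = √3,359,765.62 ≈ 1,832.97 → Q = 1,833 cartons
Annual ordering cost = (D/Q)·S = (35,250/1,833) × 305 = $5,865.38
Annual holding cost  = (Q/2)·H = (1,833/2) × 6.4 = $5,865.60
Total = $5,865.38 + $5,865.60 = $11,730.98

$11,730.98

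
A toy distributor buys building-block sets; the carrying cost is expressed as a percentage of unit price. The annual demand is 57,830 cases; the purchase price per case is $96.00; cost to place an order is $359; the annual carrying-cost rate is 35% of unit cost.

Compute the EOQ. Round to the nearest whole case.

1,112 cases

Holding cost per case per year: H = 35% × $96 = $33.6000
Q* = √(2·D·S / H) = √(2·57,830·359 / 33.6) = √1,235,772.0 ≈ 1,111.65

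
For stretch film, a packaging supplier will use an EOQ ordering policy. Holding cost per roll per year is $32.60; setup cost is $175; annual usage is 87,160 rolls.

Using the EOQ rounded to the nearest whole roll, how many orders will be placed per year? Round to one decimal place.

90.1 orders per year

EOQ = √(2DS/H) = √(2 × 87,160 × 175 / 32.6)
    = √(935,766.87) ≈ 967.35 → Q = 967
Orders per year = D/Q = 87,160 / 967 = 90.134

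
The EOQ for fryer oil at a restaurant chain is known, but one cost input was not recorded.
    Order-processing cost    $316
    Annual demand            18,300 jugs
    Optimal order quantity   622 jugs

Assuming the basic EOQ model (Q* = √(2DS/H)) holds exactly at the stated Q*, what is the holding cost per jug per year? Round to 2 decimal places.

$29.89

EOQ relation: Q² = 2DS/H, so rearrange for the unknown.
H = 2DS / Q² = 2 × 18,300 × 316 / 622² = 29.8942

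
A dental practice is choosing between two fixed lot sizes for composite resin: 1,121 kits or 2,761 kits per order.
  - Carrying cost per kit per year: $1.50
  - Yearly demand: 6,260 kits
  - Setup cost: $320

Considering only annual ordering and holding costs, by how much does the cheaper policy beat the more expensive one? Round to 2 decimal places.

$168.56

For each Q, cost = (D/Q)·S + (Q/2)·H.
TC(1,121) = (6,260/1,121)×320 + (1,121/2)×1.5 = $2,627.73
TC(2,761) = (6,260/2,761)×320 + (2,761/2)×1.5 = $2,796.28
|ΔTC| = |$2,627.73 − $2,796.28| = $168.56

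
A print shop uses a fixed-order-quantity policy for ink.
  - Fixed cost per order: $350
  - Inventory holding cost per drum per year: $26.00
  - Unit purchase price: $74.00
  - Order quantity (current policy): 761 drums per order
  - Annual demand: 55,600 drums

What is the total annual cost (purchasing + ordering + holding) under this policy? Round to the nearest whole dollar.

Annual ordering cost = (D/Q)·S = (55,600/761) × 350 = $25,571.62
Annual holding cost  = (Q/2)·H = (761/2) × 26 = $9,893.00
Purchase cost = D·C = 55,600 × 74 = $4,114,400.00
Total = $25,571.62 + $9,893.00 + $4,114,400.00 = $4,149,864.62

$4,149,865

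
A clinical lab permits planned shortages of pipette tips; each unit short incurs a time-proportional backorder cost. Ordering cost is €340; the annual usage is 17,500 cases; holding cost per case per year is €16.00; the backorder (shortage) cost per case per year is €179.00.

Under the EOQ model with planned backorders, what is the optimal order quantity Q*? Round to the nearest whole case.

900 cases

Q* = √(2DS/H) · √((H + b)/b)
   = √(2 × 17,500 × 340 / 16) · √((16 + 179) / 179)
   = 862.409 × 1.0437 ≈ 900.13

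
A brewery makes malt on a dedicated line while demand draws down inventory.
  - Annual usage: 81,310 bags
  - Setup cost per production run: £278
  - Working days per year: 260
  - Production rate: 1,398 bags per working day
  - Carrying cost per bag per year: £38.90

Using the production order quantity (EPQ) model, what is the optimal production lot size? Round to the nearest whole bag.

1,224 bags

d = 81,310/260 = 312.7308 bags/day;  effective holding cost H(1 − d/p) = 38.9·(1 − 312.7308/1398) = 30.19812
Q* = √(2DS / H_eff) = √(2·81,310·278 / 30.19812) ≈ 1,223.54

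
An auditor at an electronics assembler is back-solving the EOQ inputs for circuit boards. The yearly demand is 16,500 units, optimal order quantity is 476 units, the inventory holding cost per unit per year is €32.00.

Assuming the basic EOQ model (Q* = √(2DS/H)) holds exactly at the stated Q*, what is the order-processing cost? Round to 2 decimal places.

€219.71

EOQ relation: Q² = 2DS/H, so rearrange for the unknown.
S = Q²H / (2D) = 476² × 32 / (2 × 16,500) = 219.7101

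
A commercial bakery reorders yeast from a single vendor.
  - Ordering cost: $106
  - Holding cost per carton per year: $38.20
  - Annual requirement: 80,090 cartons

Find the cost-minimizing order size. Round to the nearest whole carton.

Optimal lot size Q* = (2 × 80,090 × $106 / $38.2)^½ ≈ 666.69

667 cartons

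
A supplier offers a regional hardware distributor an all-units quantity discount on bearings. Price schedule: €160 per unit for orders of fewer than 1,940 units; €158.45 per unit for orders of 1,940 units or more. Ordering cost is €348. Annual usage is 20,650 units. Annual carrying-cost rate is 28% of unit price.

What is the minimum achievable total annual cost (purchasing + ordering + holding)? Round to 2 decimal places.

€3,318,731.75

H₁ = 28%×€160 = €44.8000;  H₂ = 28%×€158.45 = €44.3660
EOQ₁ = √(2×20,650×348/44.8000) = 566.40  (< 1,940, feasible at tier 1)
EOQ₂ = √(2×20,650×348/44.3660) = 569.17  (< 1,940 → use Q = 1,940 at tier-2 price)
TC(tier 1 (EOQ₁), Q≈566.4) = €3,329,374.86
TC(tier 2, Q≈1,940.0) = €3,318,731.75
Minimum at tier 2: €3,318,731.75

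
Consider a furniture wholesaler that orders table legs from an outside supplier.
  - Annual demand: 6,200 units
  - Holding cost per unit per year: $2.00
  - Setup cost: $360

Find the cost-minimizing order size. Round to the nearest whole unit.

Q* = √(2·D·S / H) = √(2·6,200·360 / 2) = √2,232,000.0 ≈ 1,493.99

1,494 units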